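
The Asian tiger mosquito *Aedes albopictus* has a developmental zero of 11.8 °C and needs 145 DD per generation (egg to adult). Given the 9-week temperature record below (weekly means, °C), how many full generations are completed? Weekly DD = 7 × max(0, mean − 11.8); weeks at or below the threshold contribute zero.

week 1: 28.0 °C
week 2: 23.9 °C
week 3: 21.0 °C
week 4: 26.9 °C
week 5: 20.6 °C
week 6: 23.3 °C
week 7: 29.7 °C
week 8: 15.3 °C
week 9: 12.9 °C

4 generations

Weekly DD (7 × max(0, T̄ − 11.8)): 113.4, 84.7, 64.4, 105.7, 61.6, 80.5, 125.3, 24.5, 7.7.
Season total = 667.8 DD.
Complete generations = ⌊667.8 / 145⌋ = 4.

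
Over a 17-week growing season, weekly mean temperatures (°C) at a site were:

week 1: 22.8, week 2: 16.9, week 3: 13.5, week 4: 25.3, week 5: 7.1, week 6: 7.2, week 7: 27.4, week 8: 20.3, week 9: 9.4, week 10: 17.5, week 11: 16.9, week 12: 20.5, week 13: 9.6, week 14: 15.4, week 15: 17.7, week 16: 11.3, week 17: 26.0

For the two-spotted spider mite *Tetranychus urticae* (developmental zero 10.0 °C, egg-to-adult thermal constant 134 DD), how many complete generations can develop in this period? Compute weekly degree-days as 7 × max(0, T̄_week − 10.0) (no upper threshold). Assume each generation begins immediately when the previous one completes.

6 generations

Weekly DD (7 × max(0, T̄ − 10.0)): 89.6, 48.3, 24.5, 107.1, 0.0, 0.0, 121.8, 72.1, 0.0, 52.5, 48.3, 73.5, 0.0, 37.8, 53.9, 9.1, 112.0.
Season total = 850.5 DD.
Complete generations = ⌊850.5 / 134⌋ = 6.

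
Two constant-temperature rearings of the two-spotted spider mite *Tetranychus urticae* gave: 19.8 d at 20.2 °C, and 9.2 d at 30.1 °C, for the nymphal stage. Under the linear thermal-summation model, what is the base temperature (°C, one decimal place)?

Under the model K = D·(T − T_b), so D₁·(T₁ − T_b) = D₂·(T₂ − T_b).
19.8·(20.2 − T_b) = 9.2·(30.1 − T_b)
T_b = (19.8·20.2 − 9.2·30.1) / (19.8 − 9.2) = 123.04 / 10.6 = 11.608 °C ≈ 11.6 °C.

11.6 °C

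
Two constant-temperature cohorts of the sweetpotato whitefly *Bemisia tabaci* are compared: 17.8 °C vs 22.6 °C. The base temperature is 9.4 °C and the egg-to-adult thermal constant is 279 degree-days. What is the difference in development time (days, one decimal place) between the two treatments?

At 17.8 °C: 279 / (17.8 − 9.4) = 279 / 8.4 = 33.214 d.
At 22.6 °C: 279 / (22.6 − 9.4) = 279 / 13.2 = 21.136 d.
Difference = |33.214 − 21.136| = 12.078 ≈ 12.1 days.

12.1 days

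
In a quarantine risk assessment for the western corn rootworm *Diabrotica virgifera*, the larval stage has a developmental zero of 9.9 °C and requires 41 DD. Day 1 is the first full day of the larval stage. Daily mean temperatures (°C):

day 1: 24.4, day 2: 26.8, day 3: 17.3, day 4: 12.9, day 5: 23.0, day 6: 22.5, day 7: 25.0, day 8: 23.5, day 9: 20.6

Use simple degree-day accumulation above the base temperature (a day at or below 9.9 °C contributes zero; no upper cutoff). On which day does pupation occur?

day 4

Daily DD above 9.9 °C: 14.5, 16.9, 7.4, 3.0, 13.1, 12.6, 15.1, 13.6, 10.7.
Cumulative: 14.5, 31.4, 38.8, 41.8, 54.9, 67.5, 82.6, 96.2, 106.9.
The total first reaches 41 DD on day 4.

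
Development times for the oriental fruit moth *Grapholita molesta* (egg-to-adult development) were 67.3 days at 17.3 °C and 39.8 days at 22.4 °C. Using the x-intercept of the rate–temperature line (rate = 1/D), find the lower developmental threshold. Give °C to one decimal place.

Equal thermal constants: D₁(T₁ − T_b) = D₂(T₂ − T_b).
67.3·(17.3 − T_b) = 39.8·(22.4 − T_b)
T_b = (67.3·17.3 − 39.8·22.4) / (67.3 − 39.8) = 272.77 / 27.5 = 9.919 °C ≈ 9.9 °C.

9.9 °C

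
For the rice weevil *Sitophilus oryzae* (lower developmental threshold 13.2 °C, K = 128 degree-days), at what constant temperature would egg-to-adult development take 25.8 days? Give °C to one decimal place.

Required daily accumulation = 128 / 25.8 = 4.961 DD/day.
T = T_base + 4.961 = 13.2 + 4.961 = 18.161 ≈ 18.2 °C.

18.2 °C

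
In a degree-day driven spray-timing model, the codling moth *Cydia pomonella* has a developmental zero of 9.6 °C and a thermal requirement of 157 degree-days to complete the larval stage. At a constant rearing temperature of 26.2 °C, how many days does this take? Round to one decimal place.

Daily accumulation = 26.2 − 9.6 = 16.6 DD/day.
Duration = 157 / 16.6 = 9.458 ≈ 9.5 days.

9.5 days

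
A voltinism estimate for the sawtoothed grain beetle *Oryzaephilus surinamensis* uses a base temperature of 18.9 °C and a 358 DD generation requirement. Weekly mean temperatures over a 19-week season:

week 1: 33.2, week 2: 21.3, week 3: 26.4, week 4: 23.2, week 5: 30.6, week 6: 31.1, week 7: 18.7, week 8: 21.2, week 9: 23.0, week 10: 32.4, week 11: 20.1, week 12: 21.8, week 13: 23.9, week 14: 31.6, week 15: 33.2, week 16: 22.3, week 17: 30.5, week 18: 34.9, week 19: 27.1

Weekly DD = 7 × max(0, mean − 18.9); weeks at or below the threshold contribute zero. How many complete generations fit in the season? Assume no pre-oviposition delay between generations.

Weekly DD (7 × max(0, T̄ − 18.9)): 100.1, 16.8, 52.5, 30.1, 81.9, 85.4, 0.0, 16.1, 28.7, 94.5, 8.4, 20.3, 35.0, 88.9, 100.1, 23.8, 81.2, 112.0, 57.4.
Season total = 1033.2 DD.
Complete generations = ⌊1033.2 / 358⌋ = 2.

2 generations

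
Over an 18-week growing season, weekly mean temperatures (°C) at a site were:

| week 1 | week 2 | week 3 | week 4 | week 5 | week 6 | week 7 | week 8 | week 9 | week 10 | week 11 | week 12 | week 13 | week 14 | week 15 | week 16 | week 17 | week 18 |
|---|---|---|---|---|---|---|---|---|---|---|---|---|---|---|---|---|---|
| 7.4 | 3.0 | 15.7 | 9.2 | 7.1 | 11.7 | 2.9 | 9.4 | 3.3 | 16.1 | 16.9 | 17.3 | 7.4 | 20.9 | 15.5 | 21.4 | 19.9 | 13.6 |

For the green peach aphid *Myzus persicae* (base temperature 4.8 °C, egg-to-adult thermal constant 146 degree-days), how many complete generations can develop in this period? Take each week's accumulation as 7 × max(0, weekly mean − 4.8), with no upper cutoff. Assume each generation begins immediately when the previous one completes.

6 generations

Weekly DD (7 × max(0, T̄ − 4.8)): 18.2, 0.0, 76.3, 30.8, 16.1, 48.3, 0.0, 32.2, 0.0, 79.1, 84.7, 87.5, 18.2, 112.7, 74.9, 116.2, 105.7, 61.6.
Season total = 962.5 DD.
Complete generations = ⌊962.5 / 146⌋ = 6.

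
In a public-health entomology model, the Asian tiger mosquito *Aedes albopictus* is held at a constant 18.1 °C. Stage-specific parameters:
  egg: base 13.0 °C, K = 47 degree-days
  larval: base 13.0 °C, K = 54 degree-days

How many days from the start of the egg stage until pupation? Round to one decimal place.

egg: 47 / (18.1 − 13.0) = 47 / 5.1 = 9.216 d.
larval: 54 / (18.1 − 13.0) = 54 / 5.1 = 10.588 d.
Sum = 19.804 ≈ 19.8 days.

19.8 days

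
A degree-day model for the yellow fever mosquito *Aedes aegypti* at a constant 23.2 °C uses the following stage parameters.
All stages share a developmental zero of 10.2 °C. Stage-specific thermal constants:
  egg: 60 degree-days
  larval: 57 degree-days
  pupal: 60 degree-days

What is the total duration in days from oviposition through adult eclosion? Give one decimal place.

13.6 days

Daily accumulation at 23.2 °C = 23.2 − 10.2 = 13.0 DD/day.
Total K = 60 + 57 + 60 = 177 DD.
Total duration = 177 / 13.0 = 13.615 ≈ 13.6 days.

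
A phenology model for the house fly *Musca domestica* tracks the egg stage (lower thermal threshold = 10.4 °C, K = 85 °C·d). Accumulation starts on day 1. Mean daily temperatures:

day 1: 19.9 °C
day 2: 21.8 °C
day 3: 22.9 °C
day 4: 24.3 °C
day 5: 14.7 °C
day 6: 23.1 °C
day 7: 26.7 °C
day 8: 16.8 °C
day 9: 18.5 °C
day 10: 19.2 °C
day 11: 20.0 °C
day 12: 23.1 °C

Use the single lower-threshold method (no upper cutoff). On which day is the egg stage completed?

Daily DD above 10.4 °C: 9.5, 11.4, 12.5, 13.9, 4.3, 12.7, 16.3, 6.4, 8.1, 8.8, 9.6, 12.7.
Cumulative: 9.5, 20.9, 33.4, 47.3, 51.6, 64.3, 80.6, 87.0, 95.1, 103.9, 113.5, 126.2.
The total first reaches 85 DD on day 8.

day 8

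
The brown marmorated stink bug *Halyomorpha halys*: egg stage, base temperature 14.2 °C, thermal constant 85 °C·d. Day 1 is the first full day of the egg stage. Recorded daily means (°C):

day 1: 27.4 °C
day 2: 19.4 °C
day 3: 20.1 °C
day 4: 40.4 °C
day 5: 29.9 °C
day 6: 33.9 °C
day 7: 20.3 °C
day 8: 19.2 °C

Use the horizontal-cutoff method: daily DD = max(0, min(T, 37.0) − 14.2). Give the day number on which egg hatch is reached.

Daily DD above 14.2 °C (capped at 22.8): 13.2, 5.2, 5.9, 22.8, 15.7, 19.7, 6.1, 5.0.
Cumulative: 13.2, 18.4, 24.3, 47.1, 62.8, 82.5, 88.6, 93.6.
The total first reaches 85 DD on day 7.

day 7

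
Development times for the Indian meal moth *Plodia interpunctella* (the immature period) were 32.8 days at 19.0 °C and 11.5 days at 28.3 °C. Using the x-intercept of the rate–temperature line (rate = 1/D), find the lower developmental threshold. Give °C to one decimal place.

14.0 °C

Equal thermal constants: D₁(T₁ − T_b) = D₂(T₂ − T_b).
32.8·(19.0 − T_b) = 11.5·(28.3 − T_b)
T_b = (32.8·19.0 − 11.5·28.3) / (32.8 − 11.5) = 297.75 / 21.3 = 13.979 °C ≈ 14.0 °C.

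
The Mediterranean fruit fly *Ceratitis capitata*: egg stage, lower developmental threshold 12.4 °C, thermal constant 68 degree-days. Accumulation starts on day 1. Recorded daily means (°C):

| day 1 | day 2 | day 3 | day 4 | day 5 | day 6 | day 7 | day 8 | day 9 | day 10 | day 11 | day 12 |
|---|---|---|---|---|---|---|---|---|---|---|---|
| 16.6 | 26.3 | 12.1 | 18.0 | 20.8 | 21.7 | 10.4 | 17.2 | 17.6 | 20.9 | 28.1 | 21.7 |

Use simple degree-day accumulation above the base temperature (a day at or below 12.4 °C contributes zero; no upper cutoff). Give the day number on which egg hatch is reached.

day 11

Daily DD above 12.4 °C: 4.2, 13.9, 0.0, 5.6, 8.4, 9.3, 0.0, 4.8, 5.2, 8.5, 15.7, 9.3.
Cumulative: 4.2, 18.1, 18.1, 23.7, 32.1, 41.4, 41.4, 46.2, 51.4, 59.9, 75.6, 84.9.
The total first reaches 68 DD on day 11.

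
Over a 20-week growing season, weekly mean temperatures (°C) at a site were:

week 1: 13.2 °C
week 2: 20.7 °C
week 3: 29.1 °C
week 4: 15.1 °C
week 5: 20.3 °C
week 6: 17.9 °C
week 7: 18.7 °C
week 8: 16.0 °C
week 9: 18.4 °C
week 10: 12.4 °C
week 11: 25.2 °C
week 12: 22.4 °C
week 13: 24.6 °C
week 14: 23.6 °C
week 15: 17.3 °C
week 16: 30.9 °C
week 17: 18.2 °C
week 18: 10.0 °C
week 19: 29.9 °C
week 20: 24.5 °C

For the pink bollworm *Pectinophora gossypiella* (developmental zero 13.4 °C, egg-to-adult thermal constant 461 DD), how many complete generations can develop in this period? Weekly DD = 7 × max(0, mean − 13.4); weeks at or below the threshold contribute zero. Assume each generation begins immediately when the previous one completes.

2 generations

Weekly DD (7 × max(0, T̄ − 13.4)): 0.0, 51.1, 109.9, 11.9, 48.3, 31.5, 37.1, 18.2, 35.0, 0.0, 82.6, 63.0, 78.4, 71.4, 27.3, 122.5, 33.6, 0.0, 115.5, 77.7.
Season total = 1015.0 DD.
Complete generations = ⌊1015.0 / 461⌋ = 2.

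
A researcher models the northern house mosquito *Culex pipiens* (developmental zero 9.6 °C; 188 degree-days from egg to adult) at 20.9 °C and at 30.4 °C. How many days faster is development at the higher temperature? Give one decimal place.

At 20.9 °C: 188 / (20.9 − 9.6) = 188 / 11.3 = 16.637 d.
At 30.4 °C: 188 / (30.4 − 9.6) = 188 / 20.8 = 9.038 d.
Difference = |16.637 − 9.038| = 7.599 ≈ 7.6 days.

7.6 days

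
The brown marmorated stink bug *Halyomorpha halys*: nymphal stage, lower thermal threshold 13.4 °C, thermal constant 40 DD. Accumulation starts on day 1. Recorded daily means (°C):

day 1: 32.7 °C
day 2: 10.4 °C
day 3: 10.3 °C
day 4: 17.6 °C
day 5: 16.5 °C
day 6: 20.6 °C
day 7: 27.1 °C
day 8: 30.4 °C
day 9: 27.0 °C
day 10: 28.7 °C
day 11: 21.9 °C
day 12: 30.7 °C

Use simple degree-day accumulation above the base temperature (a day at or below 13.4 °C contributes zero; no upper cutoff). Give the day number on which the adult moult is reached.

Daily DD above 13.4 °C: 19.3, 0.0, 0.0, 4.2, 3.1, 7.2, 13.7, 17.0, 13.6, 15.3, 8.5, 17.3.
Cumulative: 19.3, 19.3, 19.3, 23.5, 26.6, 33.8, 47.5, 64.5, 78.1, 93.4, 101.9, 119.2.
The total first reaches 40 DD on day 7.

day 7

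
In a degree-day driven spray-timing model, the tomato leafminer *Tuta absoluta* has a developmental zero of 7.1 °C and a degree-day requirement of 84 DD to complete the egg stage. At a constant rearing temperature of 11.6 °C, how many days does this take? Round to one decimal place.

Daily accumulation = 11.6 − 7.1 = 4.5 DD/day.
Duration = 84 / 4.5 = 18.667 ≈ 18.7 days.

18.7 days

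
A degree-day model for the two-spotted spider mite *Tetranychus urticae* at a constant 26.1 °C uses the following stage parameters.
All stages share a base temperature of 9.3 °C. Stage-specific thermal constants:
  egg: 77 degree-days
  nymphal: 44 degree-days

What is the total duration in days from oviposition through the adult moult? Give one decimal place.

7.2 days

Daily accumulation at 26.1 °C = 26.1 − 9.3 = 16.8 DD/day.
Total K = 77 + 44 = 121 DD.
Total duration = 121 / 16.8 = 7.202 ≈ 7.2 days.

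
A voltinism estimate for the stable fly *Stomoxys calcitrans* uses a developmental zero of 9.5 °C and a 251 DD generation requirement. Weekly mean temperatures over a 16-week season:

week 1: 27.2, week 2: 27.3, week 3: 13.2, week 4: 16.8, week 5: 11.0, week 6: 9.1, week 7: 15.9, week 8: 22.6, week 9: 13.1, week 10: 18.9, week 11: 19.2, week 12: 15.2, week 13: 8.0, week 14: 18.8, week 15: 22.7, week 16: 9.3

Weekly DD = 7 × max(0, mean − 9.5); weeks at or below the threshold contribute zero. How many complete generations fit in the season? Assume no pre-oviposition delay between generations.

Weekly DD (7 × max(0, T̄ − 9.5)): 123.9, 124.6, 25.9, 51.1, 10.5, 0.0, 44.8, 91.7, 25.2, 65.8, 67.9, 39.9, 0.0, 65.1, 92.4, 0.0.
Season total = 828.8 DD.
Complete generations = ⌊828.8 / 251⌋ = 3.

3 generations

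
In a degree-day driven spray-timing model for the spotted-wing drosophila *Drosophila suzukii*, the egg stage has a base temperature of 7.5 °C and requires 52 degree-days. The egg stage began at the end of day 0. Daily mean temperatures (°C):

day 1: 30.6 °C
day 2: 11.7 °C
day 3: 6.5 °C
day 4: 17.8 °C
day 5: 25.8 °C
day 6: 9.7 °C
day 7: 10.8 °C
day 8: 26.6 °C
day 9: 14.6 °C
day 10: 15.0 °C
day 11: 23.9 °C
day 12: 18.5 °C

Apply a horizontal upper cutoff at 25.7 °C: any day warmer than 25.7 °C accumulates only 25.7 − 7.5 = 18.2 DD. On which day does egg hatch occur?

day 6

Daily DD above 7.5 °C (capped at 18.2): 18.2, 4.2, 0.0, 10.3, 18.2, 2.2, 3.3, 18.2, 7.1, 7.5, 16.4, 11.0.
Cumulative: 18.2, 22.4, 22.4, 32.7, 50.9, 53.1, 56.4, 74.6, 81.7, 89.2, 105.6, 116.6.
The total first reaches 52 DD on day 6.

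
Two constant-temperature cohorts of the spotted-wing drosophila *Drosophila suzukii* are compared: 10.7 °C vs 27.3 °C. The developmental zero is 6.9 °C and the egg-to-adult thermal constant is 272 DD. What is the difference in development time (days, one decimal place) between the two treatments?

58.2 days

At 10.7 °C: 272 / (10.7 − 6.9) = 272 / 3.8 = 71.579 d.
At 27.3 °C: 272 / (27.3 − 6.9) = 272 / 20.4 = 13.333 d.
Difference = |71.579 − 13.333| = 58.246 ≈ 58.2 days.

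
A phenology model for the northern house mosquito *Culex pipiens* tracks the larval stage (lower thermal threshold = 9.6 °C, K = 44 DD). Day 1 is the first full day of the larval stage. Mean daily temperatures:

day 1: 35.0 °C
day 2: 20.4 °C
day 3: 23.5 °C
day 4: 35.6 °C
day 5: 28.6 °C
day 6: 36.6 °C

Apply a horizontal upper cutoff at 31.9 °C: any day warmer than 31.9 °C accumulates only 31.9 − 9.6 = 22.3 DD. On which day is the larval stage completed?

Daily DD above 9.6 °C (capped at 22.3): 22.3, 10.8, 13.9, 22.3, 19.0, 22.3.
Cumulative: 22.3, 33.1, 47.0, 69.3, 88.3, 110.6.
The total first reaches 44 DD on day 3.

day 3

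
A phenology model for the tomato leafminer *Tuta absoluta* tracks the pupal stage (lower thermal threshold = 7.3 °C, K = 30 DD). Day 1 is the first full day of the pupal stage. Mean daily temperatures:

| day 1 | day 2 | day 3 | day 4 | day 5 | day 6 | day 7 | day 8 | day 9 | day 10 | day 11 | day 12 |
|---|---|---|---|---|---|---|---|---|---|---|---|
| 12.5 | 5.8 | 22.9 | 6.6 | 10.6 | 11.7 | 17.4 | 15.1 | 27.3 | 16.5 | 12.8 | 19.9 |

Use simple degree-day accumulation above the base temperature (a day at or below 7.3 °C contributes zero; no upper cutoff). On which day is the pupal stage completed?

day 7

Daily DD above 7.3 °C: 5.2, 0.0, 15.6, 0.0, 3.3, 4.4, 10.1, 7.8, 20.0, 9.2, 5.5, 12.6.
Cumulative: 5.2, 5.2, 20.8, 20.8, 24.1, 28.5, 38.6, 46.4, 66.4, 75.6, 81.1, 93.7.
The total first reaches 30 DD on day 7.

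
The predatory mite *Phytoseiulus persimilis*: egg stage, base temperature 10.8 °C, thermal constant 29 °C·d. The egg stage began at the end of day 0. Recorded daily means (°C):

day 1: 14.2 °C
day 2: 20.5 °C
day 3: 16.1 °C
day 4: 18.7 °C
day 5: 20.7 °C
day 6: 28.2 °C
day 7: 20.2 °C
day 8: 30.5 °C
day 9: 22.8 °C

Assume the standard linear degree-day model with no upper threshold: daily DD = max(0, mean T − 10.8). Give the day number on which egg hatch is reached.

day 5

Daily DD above 10.8 °C: 3.4, 9.7, 5.3, 7.9, 9.9, 17.4, 9.4, 19.7, 12.0.
Cumulative: 3.4, 13.1, 18.4, 26.3, 36.2, 53.6, 63.0, 82.7, 94.7.
The total first reaches 29 DD on day 5.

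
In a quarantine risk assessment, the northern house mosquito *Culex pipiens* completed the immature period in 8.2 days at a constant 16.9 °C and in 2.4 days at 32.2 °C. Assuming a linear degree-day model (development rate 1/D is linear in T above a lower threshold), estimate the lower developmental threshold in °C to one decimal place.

Equal thermal constants: D₁(T₁ − T_b) = D₂(T₂ − T_b).
8.2·(16.9 − T_b) = 2.4·(32.2 − T_b)
T_b = (8.2·16.9 − 2.4·32.2) / (8.2 − 2.4) = 61.30 / 5.8 = 10.569 °C ≈ 10.6 °C.

10.6 °C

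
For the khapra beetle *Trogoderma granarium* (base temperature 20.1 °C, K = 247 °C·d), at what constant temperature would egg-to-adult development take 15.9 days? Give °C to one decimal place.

35.6 °C

Required daily accumulation = 247 / 15.9 = 15.535 DD/day.
T = T_base + 15.535 = 20.1 + 15.535 = 35.635 ≈ 35.6 °C.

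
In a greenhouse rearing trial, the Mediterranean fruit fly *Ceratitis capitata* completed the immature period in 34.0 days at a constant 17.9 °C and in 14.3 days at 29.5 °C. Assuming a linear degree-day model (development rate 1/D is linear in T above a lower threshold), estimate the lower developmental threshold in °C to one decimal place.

9.5 °C

Equal thermal constants: D₁(T₁ − T_b) = D₂(T₂ − T_b).
34.0·(17.9 − T_b) = 14.3·(29.5 − T_b)
T_b = (34.0·17.9 − 14.3·29.5) / (34.0 − 14.3) = 186.75 / 19.7 = 9.480 °C ≈ 9.5 °C.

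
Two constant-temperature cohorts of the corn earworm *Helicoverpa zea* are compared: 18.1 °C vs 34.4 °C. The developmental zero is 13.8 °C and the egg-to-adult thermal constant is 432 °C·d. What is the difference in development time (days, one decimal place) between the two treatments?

79.5 days

At 18.1 °C: 432 / (18.1 − 13.8) = 432 / 4.3 = 100.465 d.
At 34.4 °C: 432 / (34.4 − 13.8) = 432 / 20.6 = 20.971 d.
Difference = |100.465 − 20.971| = 79.494 ≈ 79.5 days.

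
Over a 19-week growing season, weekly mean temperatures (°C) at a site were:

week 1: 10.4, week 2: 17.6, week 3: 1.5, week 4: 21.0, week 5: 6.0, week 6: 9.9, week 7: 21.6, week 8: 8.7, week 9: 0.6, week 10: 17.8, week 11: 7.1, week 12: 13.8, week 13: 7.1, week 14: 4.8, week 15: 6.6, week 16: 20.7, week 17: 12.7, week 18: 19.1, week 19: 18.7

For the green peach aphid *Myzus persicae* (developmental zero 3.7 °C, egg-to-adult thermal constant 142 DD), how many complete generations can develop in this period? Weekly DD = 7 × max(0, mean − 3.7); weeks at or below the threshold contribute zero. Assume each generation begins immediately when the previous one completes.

7 generations

Weekly DD (7 × max(0, T̄ − 3.7)): 46.9, 97.3, 0.0, 121.1, 16.1, 43.4, 125.3, 35.0, 0.0, 98.7, 23.8, 70.7, 23.8, 7.7, 20.3, 119.0, 63.0, 107.8, 105.0.
Season total = 1124.9 DD.
Complete generations = ⌊1124.9 / 142⌋ = 7.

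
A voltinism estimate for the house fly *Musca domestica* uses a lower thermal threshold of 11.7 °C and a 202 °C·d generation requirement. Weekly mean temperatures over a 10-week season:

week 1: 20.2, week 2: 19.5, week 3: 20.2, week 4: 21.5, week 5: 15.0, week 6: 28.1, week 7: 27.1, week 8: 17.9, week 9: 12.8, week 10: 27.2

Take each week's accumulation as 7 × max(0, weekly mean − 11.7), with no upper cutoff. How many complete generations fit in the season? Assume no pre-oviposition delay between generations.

3 generations

Weekly DD (7 × max(0, T̄ − 11.7)): 59.5, 54.6, 59.5, 68.6, 23.1, 114.8, 107.8, 43.4, 7.7, 108.5.
Season total = 647.5 DD.
Complete generations = ⌊647.5 / 202⌋ = 3.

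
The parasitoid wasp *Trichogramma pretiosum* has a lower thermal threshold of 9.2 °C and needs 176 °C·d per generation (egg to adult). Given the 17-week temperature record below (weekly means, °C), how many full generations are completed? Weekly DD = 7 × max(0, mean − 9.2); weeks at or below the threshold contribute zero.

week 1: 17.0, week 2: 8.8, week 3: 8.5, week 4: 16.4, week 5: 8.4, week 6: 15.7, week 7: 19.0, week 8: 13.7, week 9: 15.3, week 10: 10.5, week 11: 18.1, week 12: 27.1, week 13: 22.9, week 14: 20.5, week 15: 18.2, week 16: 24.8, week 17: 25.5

Weekly DD (7 × max(0, T̄ − 9.2)): 54.6, 0.0, 0.0, 50.4, 0.0, 45.5, 68.6, 31.5, 42.7, 9.1, 62.3, 125.3, 95.9, 79.1, 63.0, 109.2, 114.1.
Season total = 951.3 DD.
Complete generations = ⌊951.3 / 176⌋ = 5.

5 generations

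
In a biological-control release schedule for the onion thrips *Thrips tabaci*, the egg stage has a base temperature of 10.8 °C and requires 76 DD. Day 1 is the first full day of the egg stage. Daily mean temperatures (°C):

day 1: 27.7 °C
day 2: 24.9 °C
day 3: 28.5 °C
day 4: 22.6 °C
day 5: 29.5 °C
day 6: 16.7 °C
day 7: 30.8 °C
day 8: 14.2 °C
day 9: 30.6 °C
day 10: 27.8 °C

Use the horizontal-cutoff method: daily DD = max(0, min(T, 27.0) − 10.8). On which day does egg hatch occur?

Daily DD above 10.8 °C (capped at 16.2): 16.2, 14.1, 16.2, 11.8, 16.2, 5.9, 16.2, 3.4, 16.2, 16.2.
Cumulative: 16.2, 30.3, 46.5, 58.3, 74.5, 80.4, 96.6, 100.0, 116.2, 132.4.
The total first reaches 76 DD on day 6.

day 6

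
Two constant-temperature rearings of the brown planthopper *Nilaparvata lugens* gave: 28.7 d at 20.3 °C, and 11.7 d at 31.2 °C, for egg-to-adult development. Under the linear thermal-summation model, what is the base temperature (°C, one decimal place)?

12.8 °C

Under the model K = D·(T − T_b), so D₁·(T₁ − T_b) = D₂·(T₂ − T_b).
28.7·(20.3 − T_b) = 11.7·(31.2 − T_b)
T_b = (28.7·20.3 − 11.7·31.2) / (28.7 − 11.7) = 217.57 / 17.0 = 12.798 °C ≈ 12.8 °C.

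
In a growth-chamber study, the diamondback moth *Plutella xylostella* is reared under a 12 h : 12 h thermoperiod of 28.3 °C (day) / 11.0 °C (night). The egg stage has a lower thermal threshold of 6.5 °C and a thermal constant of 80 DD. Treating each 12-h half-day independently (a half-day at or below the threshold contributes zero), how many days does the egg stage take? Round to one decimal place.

Day half: max(0, 28.3 − 6.5) × 0.5 = 21.8 × 0.5 = 10.90 DD.
Night half: max(0, 11.0 − 6.5) × 0.5 = 4.5 × 0.5 = 2.25 DD.
Per 24 h: 13.15 DD/day.
Duration = 80 / 13.15 = 6.084 ≈ 6.1 days.

6.1 days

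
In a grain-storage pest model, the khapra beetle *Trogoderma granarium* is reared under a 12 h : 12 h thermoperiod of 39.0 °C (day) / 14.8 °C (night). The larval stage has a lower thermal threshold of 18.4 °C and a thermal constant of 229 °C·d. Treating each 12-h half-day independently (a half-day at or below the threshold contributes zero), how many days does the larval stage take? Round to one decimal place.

Day half: max(0, 39.0 − 18.4) × 0.5 = 20.6 × 0.5 = 10.30 DD.
Night half: max(0, 14.8 − 18.4) × 0.5 = 0.0 × 0.5 = 0.00 DD.
Per 24 h: 10.30 DD/day.
Duration = 229 / 10.30 = 22.233 ≈ 22.2 days.

22.2 days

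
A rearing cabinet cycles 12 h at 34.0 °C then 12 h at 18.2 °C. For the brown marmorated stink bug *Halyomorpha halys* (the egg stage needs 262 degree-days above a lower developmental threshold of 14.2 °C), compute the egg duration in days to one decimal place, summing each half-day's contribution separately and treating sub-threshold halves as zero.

Day half: max(0, 34.0 − 14.2) × 0.5 = 19.8 × 0.5 = 9.90 DD.
Night half: max(0, 18.2 − 14.2) × 0.5 = 4.0 × 0.5 = 2.00 DD.
Per 24 h: 11.90 DD/day.
Duration = 262 / 11.90 = 22.017 ≈ 22.0 days.

22.0 days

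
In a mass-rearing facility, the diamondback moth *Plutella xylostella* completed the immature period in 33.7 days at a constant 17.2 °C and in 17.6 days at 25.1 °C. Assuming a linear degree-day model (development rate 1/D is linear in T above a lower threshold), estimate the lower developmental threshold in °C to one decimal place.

Under the model K = D·(T − T_b), so D₁·(T₁ − T_b) = D₂·(T₂ − T_b).
33.7·(17.2 − T_b) = 17.6·(25.1 − T_b)
T_b = (33.7·17.2 − 17.6·25.1) / (33.7 − 17.6) = 137.88 / 16.1 = 8.564 °C ≈ 8.6 °C.

8.6 °C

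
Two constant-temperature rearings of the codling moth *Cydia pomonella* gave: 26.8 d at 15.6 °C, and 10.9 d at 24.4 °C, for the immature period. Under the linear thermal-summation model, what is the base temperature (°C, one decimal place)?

Under the model K = D·(T − T_b), so D₁·(T₁ − T_b) = D₂·(T₂ − T_b).
26.8·(15.6 − T_b) = 10.9·(24.4 − T_b)
T_b = (26.8·15.6 − 10.9·24.4) / (26.8 − 10.9) = 152.12 / 15.9 = 9.567 °C ≈ 9.6 °C.

9.6 °C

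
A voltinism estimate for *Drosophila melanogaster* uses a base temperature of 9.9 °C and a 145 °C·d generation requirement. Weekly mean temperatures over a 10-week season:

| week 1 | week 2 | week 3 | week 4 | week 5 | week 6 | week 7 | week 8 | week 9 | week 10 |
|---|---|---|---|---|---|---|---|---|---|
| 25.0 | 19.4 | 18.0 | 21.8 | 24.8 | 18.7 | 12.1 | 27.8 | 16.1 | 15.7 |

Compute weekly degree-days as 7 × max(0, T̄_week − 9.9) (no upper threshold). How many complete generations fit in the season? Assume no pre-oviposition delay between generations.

Weekly DD (7 × max(0, T̄ − 9.9)): 105.7, 66.5, 56.7, 83.3, 104.3, 61.6, 15.4, 125.3, 43.4, 40.6.
Season total = 702.8 DD.
Complete generations = ⌊702.8 / 145⌋ = 4.

4 generations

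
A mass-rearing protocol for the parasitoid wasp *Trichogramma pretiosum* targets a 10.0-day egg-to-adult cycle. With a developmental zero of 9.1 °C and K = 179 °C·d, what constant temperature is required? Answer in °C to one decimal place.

27.0 °C

Required daily accumulation = 179 / 10.0 = 17.900 DD/day.
T = T_base + 17.900 = 9.1 + 17.900 = 27.000 ≈ 27.0 °C.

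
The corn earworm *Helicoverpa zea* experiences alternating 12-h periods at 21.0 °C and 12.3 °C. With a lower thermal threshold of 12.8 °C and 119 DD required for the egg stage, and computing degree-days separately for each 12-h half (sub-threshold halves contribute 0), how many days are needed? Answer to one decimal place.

29.0 days

Day half: max(0, 21.0 − 12.8) × 0.5 = 8.2 × 0.5 = 4.10 DD.
Night half: max(0, 12.3 − 12.8) × 0.5 = 0.0 × 0.5 = 0.00 DD.
Per 24 h: 4.10 DD/day.
Duration = 119 / 4.10 = 29.024 ≈ 29.0 days.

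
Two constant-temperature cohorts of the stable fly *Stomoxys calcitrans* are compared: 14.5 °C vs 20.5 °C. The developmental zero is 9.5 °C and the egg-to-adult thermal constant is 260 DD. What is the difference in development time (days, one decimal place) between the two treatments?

At 14.5 °C: 260 / (14.5 − 9.5) = 260 / 5.0 = 52.000 d.
At 20.5 °C: 260 / (20.5 − 9.5) = 260 / 11.0 = 23.636 d.
Difference = |52.000 − 23.636| = 28.364 ≈ 28.4 days.

28.4 days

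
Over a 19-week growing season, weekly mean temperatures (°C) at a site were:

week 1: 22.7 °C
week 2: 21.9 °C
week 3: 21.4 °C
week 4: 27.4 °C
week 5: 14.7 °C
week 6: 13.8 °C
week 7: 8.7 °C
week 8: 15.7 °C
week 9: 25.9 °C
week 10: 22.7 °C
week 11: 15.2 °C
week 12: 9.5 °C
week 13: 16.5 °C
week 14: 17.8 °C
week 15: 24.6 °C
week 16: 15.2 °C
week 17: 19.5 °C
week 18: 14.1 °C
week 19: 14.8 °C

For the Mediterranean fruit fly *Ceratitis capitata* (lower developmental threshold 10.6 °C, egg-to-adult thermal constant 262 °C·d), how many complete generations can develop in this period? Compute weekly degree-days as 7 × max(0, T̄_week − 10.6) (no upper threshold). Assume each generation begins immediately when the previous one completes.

3 generations

Weekly DD (7 × max(0, T̄ − 10.6)): 84.7, 79.1, 75.6, 117.6, 28.7, 22.4, 0.0, 35.7, 107.1, 84.7, 32.2, 0.0, 41.3, 50.4, 98.0, 32.2, 62.3, 24.5, 29.4.
Season total = 1005.9 DD.
Complete generations = ⌊1005.9 / 262⌋ = 3.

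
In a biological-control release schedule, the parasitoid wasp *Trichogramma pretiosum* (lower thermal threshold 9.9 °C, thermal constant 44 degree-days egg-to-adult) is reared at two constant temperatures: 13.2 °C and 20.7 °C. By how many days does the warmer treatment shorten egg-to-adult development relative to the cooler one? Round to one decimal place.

At 13.2 °C: 44 / (13.2 − 9.9) = 44 / 3.3 = 13.333 d.
At 20.7 °C: 44 / (20.7 − 9.9) = 44 / 10.8 = 4.074 d.
Difference = |13.333 − 4.074| = 9.259 ≈ 9.3 days.

9.3 days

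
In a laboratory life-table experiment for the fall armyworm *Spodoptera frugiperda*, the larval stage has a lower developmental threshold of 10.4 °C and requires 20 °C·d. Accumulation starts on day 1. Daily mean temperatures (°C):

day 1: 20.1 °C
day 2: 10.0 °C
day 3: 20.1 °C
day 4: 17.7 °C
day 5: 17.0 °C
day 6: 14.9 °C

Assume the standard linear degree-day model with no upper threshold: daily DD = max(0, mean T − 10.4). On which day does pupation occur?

Daily DD above 10.4 °C: 9.7, 0.0, 9.7, 7.3, 6.6, 4.5.
Cumulative: 9.7, 9.7, 19.4, 26.7, 33.3, 37.8.
The total first reaches 20 DD on day 4.

day 4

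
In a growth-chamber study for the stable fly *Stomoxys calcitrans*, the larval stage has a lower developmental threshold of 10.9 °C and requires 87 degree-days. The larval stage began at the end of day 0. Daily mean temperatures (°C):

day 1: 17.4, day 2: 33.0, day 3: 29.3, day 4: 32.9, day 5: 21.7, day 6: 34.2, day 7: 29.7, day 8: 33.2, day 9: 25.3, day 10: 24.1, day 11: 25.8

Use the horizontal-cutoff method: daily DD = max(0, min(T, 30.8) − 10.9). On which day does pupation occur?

Daily DD above 10.9 °C (capped at 19.9): 6.5, 19.9, 18.4, 19.9, 10.8, 19.9, 18.8, 19.9, 14.4, 13.2, 14.9.
Cumulative: 6.5, 26.4, 44.8, 64.7, 75.5, 95.4, 114.2, 134.1, 148.5, 161.7, 176.6.
The total first reaches 87 DD on day 6.

day 6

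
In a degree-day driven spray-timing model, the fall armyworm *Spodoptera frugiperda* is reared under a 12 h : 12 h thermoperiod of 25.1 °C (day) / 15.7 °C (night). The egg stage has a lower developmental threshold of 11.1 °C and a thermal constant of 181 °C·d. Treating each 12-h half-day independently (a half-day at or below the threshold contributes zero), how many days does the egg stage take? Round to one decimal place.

Day half: max(0, 25.1 − 11.1) × 0.5 = 14.0 × 0.5 = 7.00 DD.
Night half: max(0, 15.7 − 11.1) × 0.5 = 4.6 × 0.5 = 2.30 DD.
Per 24 h: 9.30 DD/day.
Duration = 181 / 9.30 = 19.462 ≈ 19.5 days.

19.5 days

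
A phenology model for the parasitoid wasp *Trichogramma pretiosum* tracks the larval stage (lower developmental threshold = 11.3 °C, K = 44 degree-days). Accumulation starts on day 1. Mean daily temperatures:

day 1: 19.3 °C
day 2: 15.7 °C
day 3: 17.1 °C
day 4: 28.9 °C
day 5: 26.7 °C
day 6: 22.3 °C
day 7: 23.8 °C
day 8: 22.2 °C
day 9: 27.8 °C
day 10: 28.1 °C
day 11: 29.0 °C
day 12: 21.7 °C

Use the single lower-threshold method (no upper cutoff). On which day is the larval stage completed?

Daily DD above 11.3 °C: 8.0, 4.4, 5.8, 17.6, 15.4, 11.0, 12.5, 10.9, 16.5, 16.8, 17.7, 10.4.
Cumulative: 8.0, 12.4, 18.2, 35.8, 51.2, 62.2, 74.7, 85.6, 102.1, 118.9, 136.6, 147.0.
The total first reaches 44 DD on day 5.

day 5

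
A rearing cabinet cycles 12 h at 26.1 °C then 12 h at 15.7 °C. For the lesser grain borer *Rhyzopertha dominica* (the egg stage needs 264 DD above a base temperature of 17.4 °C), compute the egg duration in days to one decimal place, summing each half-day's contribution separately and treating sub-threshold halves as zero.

Day half: max(0, 26.1 − 17.4) × 0.5 = 8.7 × 0.5 = 4.35 DD.
Night half: max(0, 15.7 − 17.4) × 0.5 = 0.0 × 0.5 = 0.00 DD.
Per 24 h: 4.35 DD/day.
Duration = 264 / 4.35 = 60.690 ≈ 60.7 days.

60.7 days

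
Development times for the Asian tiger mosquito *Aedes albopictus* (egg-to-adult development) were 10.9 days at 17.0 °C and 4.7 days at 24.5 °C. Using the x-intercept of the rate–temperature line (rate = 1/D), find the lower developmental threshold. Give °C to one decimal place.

Linear rate model ⇒ the product D·(T − T_b) is constant across temperatures.
10.9·(17.0 − T_b) = 4.7·(24.5 − T_b)
T_b = (10.9·17.0 − 4.7·24.5) / (10.9 − 4.7) = 70.15 / 6.2 = 11.315 °C ≈ 11.3 °C.

11.3 °C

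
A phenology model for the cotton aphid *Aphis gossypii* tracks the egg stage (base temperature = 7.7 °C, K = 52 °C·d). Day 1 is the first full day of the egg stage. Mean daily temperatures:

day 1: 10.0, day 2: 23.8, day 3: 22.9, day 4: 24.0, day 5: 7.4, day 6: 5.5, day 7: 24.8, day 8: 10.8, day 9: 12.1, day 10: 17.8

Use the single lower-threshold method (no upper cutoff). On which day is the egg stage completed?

Daily DD above 7.7 °C: 2.3, 16.1, 15.2, 16.3, 0.0, 0.0, 17.1, 3.1, 4.4, 10.1.
Cumulative: 2.3, 18.4, 33.6, 49.9, 49.9, 49.9, 67.0, 70.1, 74.5, 84.6.
The total first reaches 52 DD on day 7.

day 7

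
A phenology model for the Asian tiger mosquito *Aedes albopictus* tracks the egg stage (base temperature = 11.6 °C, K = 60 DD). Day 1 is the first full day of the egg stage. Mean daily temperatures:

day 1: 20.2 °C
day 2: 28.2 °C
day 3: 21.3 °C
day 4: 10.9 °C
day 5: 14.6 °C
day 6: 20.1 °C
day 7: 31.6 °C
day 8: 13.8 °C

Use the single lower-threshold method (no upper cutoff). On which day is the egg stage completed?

Daily DD above 11.6 °C: 8.6, 16.6, 9.7, 0.0, 3.0, 8.5, 20.0, 2.2.
Cumulative: 8.6, 25.2, 34.9, 34.9, 37.9, 46.4, 66.4, 68.6.
The total first reaches 60 DD on day 7.

day 7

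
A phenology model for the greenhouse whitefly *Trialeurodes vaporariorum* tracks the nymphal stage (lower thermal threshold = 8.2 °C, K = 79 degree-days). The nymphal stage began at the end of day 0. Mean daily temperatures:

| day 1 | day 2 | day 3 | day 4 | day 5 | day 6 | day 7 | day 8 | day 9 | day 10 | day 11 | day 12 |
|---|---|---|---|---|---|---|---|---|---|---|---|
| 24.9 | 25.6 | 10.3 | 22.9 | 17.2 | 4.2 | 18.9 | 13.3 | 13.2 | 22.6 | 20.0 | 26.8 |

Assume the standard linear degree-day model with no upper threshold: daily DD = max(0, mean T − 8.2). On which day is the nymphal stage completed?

Daily DD above 8.2 °C: 16.7, 17.4, 2.1, 14.7, 9.0, 0.0, 10.7, 5.1, 5.0, 14.4, 11.8, 18.6.
Cumulative: 16.7, 34.1, 36.2, 50.9, 59.9, 59.9, 70.6, 75.7, 80.7, 95.1, 106.9, 125.5.
The total first reaches 79 DD on day 9.

day 9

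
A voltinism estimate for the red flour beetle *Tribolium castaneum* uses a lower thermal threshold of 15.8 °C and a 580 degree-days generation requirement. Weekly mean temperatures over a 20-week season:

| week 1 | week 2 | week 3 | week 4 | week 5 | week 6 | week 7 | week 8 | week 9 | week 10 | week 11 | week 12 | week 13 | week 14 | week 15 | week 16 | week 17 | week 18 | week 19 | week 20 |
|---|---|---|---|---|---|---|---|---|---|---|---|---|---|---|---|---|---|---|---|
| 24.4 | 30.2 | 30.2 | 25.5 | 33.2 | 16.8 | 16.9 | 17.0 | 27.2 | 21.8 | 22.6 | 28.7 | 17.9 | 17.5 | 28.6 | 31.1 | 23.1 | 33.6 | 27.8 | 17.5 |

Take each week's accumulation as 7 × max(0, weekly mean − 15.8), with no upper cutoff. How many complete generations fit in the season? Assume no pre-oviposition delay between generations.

Weekly DD (7 × max(0, T̄ − 15.8)): 60.2, 100.8, 100.8, 67.9, 121.8, 7.0, 7.7, 8.4, 79.8, 42.0, 47.6, 90.3, 14.7, 11.9, 89.6, 107.1, 51.1, 124.6, 84.0, 11.9.
Season total = 1229.2 DD.
Complete generations = ⌊1229.2 / 580⌋ = 2.

2 generations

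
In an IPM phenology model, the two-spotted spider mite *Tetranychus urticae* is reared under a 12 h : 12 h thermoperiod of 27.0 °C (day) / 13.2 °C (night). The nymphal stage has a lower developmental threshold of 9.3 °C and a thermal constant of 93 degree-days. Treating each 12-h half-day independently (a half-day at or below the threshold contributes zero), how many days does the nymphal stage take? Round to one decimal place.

8.6 days

Day half: max(0, 27.0 − 9.3) × 0.5 = 17.7 × 0.5 = 8.85 DD.
Night half: max(0, 13.2 − 9.3) × 0.5 = 3.9 × 0.5 = 1.95 DD.
Per 24 h: 10.80 DD/day.
Duration = 93 / 10.80 = 8.611 ≈ 8.6 days.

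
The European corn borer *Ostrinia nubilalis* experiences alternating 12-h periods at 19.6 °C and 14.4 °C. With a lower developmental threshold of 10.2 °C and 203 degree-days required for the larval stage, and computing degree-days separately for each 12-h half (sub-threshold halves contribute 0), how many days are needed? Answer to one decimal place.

29.9 days

Day half: max(0, 19.6 − 10.2) × 0.5 = 9.4 × 0.5 = 4.70 DD.
Night half: max(0, 14.4 − 10.2) × 0.5 = 4.2 × 0.5 = 2.10 DD.
Per 24 h: 6.80 DD/day.
Duration = 203 / 6.80 = 29.853 ≈ 29.9 days.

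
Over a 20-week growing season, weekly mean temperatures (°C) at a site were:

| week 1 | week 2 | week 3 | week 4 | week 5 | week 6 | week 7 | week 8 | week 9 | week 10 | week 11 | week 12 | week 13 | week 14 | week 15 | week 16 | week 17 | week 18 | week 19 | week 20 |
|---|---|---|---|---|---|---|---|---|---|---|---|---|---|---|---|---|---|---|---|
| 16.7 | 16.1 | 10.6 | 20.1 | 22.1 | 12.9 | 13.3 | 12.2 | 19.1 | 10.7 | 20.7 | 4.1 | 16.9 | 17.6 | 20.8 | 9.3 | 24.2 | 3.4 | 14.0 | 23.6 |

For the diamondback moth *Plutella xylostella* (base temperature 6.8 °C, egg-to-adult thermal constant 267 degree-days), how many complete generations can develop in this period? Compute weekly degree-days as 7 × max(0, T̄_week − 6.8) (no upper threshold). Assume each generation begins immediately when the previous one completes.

Weekly DD (7 × max(0, T̄ − 6.8)): 69.3, 65.1, 26.6, 93.1, 107.1, 42.7, 45.5, 37.8, 86.1, 27.3, 97.3, 0.0, 70.7, 75.6, 98.0, 17.5, 121.8, 0.0, 50.4, 117.6.
Season total = 1249.5 DD.
Complete generations = ⌊1249.5 / 267⌋ = 4.

4 generations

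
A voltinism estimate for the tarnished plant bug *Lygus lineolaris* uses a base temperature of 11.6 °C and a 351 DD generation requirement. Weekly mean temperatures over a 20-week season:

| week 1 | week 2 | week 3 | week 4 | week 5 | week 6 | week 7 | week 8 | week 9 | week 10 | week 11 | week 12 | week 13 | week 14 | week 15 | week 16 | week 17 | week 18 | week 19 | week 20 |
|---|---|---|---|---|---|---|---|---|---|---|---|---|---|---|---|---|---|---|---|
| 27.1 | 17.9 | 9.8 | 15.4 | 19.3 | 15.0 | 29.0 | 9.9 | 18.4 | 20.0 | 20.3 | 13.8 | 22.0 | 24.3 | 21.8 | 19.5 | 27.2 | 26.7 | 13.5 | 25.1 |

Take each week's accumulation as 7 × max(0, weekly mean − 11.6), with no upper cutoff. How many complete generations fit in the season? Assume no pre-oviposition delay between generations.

Weekly DD (7 × max(0, T̄ − 11.6)): 108.5, 44.1, 0.0, 26.6, 53.9, 23.8, 121.8, 0.0, 47.6, 58.8, 60.9, 15.4, 72.8, 88.9, 71.4, 55.3, 109.2, 105.7, 13.3, 94.5.
Season total = 1172.5 DD.
Complete generations = ⌊1172.5 / 351⌋ = 3.

3 generations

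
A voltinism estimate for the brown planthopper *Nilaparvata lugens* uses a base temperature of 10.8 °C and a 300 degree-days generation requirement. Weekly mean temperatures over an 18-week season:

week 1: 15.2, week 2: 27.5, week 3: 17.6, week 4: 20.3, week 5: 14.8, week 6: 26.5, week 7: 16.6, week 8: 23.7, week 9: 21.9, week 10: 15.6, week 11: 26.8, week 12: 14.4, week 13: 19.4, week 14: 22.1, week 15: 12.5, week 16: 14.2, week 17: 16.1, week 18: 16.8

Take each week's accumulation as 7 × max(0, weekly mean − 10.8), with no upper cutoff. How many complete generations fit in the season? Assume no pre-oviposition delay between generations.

3 generations

Weekly DD (7 × max(0, T̄ − 10.8)): 30.8, 116.9, 47.6, 66.5, 28.0, 109.9, 40.6, 90.3, 77.7, 33.6, 112.0, 25.2, 60.2, 79.1, 11.9, 23.8, 37.1, 42.0.
Season total = 1033.2 DD.
Complete generations = ⌊1033.2 / 300⌋ = 3.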